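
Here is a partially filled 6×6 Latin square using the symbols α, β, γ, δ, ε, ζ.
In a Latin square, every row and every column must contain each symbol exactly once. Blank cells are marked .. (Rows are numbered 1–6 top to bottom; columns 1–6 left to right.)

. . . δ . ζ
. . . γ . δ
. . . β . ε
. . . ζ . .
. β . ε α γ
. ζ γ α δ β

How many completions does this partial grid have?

26

Row 1, column 1: eliminating its row and column leaves {α, β, γ, ε}.
Row 1, column 2: eliminating its row and column leaves {α, γ, ε}.
Row 1, column 3: eliminating its row and column leaves {α, β, ε}.
Row 1, column 5: eliminating its row and column leaves {β, γ, ε}.
Row 2, column 1: eliminating its row and column leaves {α, β, ε, ζ}.
Row 2, column 2: eliminating its row and column leaves {α, ε}.
Row 2, column 3: eliminating its row and column leaves {α, β, ε, ζ}.
Row 2, column 5: eliminating its row and column leaves {β, ε, ζ}.
Row 3, column 1: eliminating its row and column leaves {α, γ, δ, ζ}.
Row 3, column 2: eliminating its row and column leaves {α, γ, δ}.
Row 3, column 3: eliminating its row and column leaves {α, δ, ζ}.
Row 3, column 5: eliminating its row and column leaves {γ, ζ}.
Row 4, column 1: eliminating its row and column leaves {α, β, γ, δ, ε}.
Row 4, column 2: eliminating its row and column leaves {α, γ, δ, ε}.
Row 4, column 3: eliminating its row and column leaves {α, β, δ, ε}.
Row 4, column 5: eliminating its row and column leaves {β, γ, ε}.
Row 4, column 6: eliminating its row and column leaves {α}.
Row 5, column 1: eliminating its row and column leaves {δ, ζ}.
Row 5, column 3: eliminating its row and column leaves {δ, ζ}.
Row 6, column 1: eliminating its row and column leaves {ε}.
Enumerating the assignments across these blanks that avoid any row or column repeat gives 26 completions.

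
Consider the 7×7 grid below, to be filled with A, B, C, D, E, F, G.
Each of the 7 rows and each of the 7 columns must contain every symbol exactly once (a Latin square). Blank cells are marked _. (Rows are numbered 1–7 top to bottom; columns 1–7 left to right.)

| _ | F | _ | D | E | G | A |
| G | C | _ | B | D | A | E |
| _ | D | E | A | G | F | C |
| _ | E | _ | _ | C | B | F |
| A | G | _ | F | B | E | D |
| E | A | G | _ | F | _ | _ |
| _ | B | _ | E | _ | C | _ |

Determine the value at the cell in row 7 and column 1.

Row 2, column 3: row 2 has {A, B, C, D, E, G} and column 3 has {E, G}, leaving only F.
Row 3, column 1: row 3 has {A, C, D, E, F, G} and column 1 has {A, E, G}, leaving only B.
Row 1, column 1: row 1 has {A, D, E, F, G} and column 1 has {A, B, E, G}, leaving only C.
Row 1, column 3: row 1 has {A, C, D, E, F, G} and column 3 has {E, F, G}, leaving only B.
Row 4, column 1: row 4 has {B, C, E, F} and column 1 has {A, B, C, E, G}, leaving only D.
Row 7 already has {B, C, E} and column 1 already has {A, B, C, D, E, G}, so row 7, column 1 must be F.

F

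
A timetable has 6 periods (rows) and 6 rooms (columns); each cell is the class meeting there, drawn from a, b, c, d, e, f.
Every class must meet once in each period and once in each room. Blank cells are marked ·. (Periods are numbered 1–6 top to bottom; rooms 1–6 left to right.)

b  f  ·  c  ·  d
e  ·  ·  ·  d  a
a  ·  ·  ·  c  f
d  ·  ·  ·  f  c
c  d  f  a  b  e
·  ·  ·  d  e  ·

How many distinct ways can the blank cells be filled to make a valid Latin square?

3

Period 1, room 3: eliminating its period and room leaves {a, e}.
Period 1, room 5: eliminating its period and room leaves {a}.
Period 2, room 2: eliminating its period and room leaves {b, c}.
Period 2, room 3: eliminating its period and room leaves {b, c}.
Period 2, room 4: eliminating its period and room leaves {b, f}.
Period 3, room 2: eliminating its period and room leaves {b, e}.
Period 3, room 3: eliminating its period and room leaves {b, d, e}.
Period 3, room 4: eliminating its period and room leaves {b, e}.
Period 4, room 2: eliminating its period and room leaves {a, b, e}.
Period 4, room 3: eliminating its period and room leaves {a, b, e}.
Period 4, room 4: eliminating its period and room leaves {b, e}.
Period 6, room 1: eliminating its period and room leaves {f}.
Period 6, room 2: eliminating its period and room leaves {a, b, c}.
Period 6, room 3: eliminating its period and room leaves {a, b, c}.
Period 6, room 6: eliminating its period and room leaves {b}.
Enumerating the assignments across these blanks that avoid any period or room repeat gives 3 completions.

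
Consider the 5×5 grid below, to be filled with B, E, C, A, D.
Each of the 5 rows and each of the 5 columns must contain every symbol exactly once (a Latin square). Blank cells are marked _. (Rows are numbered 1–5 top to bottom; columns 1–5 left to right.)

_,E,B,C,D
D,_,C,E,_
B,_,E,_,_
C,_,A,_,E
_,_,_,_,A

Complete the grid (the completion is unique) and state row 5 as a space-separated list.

Row 5, column 1: row 5 has {A} and column 1 has {B, C, D}, leaving only E.
Row 5, column 3: row 5 has {E, A} and column 3 has {B, E, C, A}, leaving only D.
Row 5, column 4: row 5 has {E, A, D} and column 4 has {E, C}, leaving only B.
Row 5, column 2: row 5 has {B, E, A, D} and column 2 has {E}, leaving only C.
So row 5 reads: E C D B A.

E C D B A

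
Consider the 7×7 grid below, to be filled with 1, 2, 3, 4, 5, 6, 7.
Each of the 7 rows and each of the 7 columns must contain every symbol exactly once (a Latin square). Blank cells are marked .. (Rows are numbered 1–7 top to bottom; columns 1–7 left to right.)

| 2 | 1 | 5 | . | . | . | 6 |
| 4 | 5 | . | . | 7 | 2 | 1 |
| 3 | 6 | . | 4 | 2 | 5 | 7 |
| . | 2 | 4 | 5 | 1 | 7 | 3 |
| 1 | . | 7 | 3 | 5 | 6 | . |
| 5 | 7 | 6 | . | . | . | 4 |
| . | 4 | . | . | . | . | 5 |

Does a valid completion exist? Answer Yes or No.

Row 5, column 2: row 5 together with column 2 already contain {1, 2, 3, 4, 5, 6, 7} — every symbol — so nothing can go there. The grid has no valid completion.

No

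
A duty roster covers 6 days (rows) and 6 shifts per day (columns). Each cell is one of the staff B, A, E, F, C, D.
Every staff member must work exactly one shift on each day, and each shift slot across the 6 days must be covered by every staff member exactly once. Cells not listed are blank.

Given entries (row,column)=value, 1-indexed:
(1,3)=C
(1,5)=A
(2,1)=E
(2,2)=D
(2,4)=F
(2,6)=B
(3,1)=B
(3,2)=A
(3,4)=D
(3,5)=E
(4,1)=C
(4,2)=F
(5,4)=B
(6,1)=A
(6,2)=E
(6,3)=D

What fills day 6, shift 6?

F

Day 1, shift 2: day 1 has {A, C} and shift 2 has {A, E, F, D}, leaving only B.
Day 1, shift 4: day 1 has {B, A, C} and shift 4 has {B, F, D}, leaving only E.
Day 2, shift 3: day 2 has {B, E, F, D} and shift 3 has {C, D}, leaving only A.
Day 2, shift 5: day 2 has {B, A, E, F, D} and shift 5 has {A, E}, leaving only C.
Day 3, shift 3: day 3 has {B, A, E, D} and shift 3 has {A, C, D}, leaving only F.
Day 3, shift 6: day 3 has {B, A, E, F, D} and shift 6 has {B}, leaving only C.
Day 6 already has {A, E, D} and shift 6 already has {B, C}, so day 6, shift 6 must be F.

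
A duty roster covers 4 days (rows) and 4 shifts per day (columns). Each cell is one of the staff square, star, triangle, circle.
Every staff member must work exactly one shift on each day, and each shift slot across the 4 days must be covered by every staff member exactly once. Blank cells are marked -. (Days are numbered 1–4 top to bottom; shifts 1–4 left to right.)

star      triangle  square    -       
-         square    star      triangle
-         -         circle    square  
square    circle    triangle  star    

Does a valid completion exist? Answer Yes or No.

Yes

No day or shift among the givens repeats a symbol, and propagating forced cells runs into no contradiction.
One valid completion exists (for instance, star triangle square circle / circle square star triangle / triangle star circle square / square circle triangle star).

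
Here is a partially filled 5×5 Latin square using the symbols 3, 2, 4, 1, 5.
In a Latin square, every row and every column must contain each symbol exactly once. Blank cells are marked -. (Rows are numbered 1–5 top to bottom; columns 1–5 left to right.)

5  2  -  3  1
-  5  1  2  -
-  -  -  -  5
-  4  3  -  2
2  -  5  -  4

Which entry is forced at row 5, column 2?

3

Row 1, column 3: row 1 has {3, 2, 1, 5} and column 3 has {3, 1, 5}, leaving only 4.
Row 2, column 5: row 2 has {2, 1, 5} and column 5 has {2, 4, 1, 5}, leaving only 3.
Row 2, column 1: row 2 has {3, 2, 1, 5} and column 1 has {2, 5}, leaving only 4.
Row 3, column 3: row 3 has {5} and column 3 has {3, 4, 1, 5}, leaving only 2.
Row 4, column 1: row 4 has {3, 2, 4} and column 1 has {2, 4, 5}, leaving only 1.
Row 3, column 1: row 3 has {2, 5} and column 1 has {2, 4, 1, 5}, leaving only 3.
Row 3, column 2: row 3 has {3, 2, 5} and column 2 has {2, 4, 5}, leaving only 1.
Row 5 already has {2, 4, 5} and column 2 already has {2, 4, 1, 5}, so row 5, column 2 must be 3.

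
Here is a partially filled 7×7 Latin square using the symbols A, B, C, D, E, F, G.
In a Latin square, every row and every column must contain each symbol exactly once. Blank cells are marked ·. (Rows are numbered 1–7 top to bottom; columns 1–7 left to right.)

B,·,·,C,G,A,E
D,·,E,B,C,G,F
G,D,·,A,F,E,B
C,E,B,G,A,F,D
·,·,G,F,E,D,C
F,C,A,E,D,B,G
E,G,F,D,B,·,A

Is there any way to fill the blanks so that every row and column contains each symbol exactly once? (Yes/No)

Yes

No row or column among the givens repeats a symbol, and propagating forced cells runs into no contradiction.
One valid completion exists (for instance, B F D C G A E / D A E B C G F / G D C A F E B / C E B G A F D / A B G F E D C / F C A E D B G / E G F D B C A).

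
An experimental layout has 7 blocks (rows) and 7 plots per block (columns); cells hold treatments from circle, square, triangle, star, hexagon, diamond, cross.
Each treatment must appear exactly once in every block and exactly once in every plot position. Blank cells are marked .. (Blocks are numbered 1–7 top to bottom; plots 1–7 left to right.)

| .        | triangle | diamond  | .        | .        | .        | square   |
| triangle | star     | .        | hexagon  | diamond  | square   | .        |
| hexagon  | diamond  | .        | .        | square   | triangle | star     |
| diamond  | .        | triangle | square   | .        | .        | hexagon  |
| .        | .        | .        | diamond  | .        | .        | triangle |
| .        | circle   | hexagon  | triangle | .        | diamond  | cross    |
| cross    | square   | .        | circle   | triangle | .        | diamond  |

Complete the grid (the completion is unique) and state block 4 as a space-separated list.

diamond cross triangle square circle star hexagon

Block 4, plot 2: block 4 has {square, triangle, hexagon, diamond} and plot 2 has {circle, square, triangle, star, diamond}, leaving only cross.
Block 2, plot 7: block 2 has {square, triangle, star, hexagon, diamond} and plot 7 has {square, triangle, star, hexagon, diamond, cross}, leaving only circle.
Block 2, plot 3: block 2 has {circle, square, triangle, star, hexagon, diamond} and plot 3 has {triangle, hexagon, diamond}, leaving only cross.
Block 3, plot 3: block 3 has {square, triangle, star, hexagon, diamond} and plot 3 has {triangle, hexagon, diamond, cross}, leaving only circle.
Block 3, plot 4: block 3 has {circle, square, triangle, star, hexagon, diamond} and plot 4 has {circle, square, triangle, hexagon, diamond}, leaving only cross.
Block 1, plot 4: block 1 has {square, triangle, diamond} and plot 4 has {circle, square, triangle, hexagon, diamond, cross}, leaving only star.
Block 1, plot 1: block 1 has {square, triangle, star, diamond} and plot 1 has {triangle, hexagon, diamond, cross}, leaving only circle.
Block 5, plot 2: block 5 has {triangle, diamond} and plot 2 has {circle, square, triangle, star, diamond, cross}, leaving only hexagon.
Block 6, plot 5: block 6 has {circle, triangle, hexagon, diamond, cross} and plot 5 has {square, triangle, diamond}, leaving only star.
Block 4, plot 5: block 4 has {square, triangle, hexagon, diamond, cross} and plot 5 has {square, triangle, star, diamond}, leaving only circle.
Block 4, plot 6: block 4 has {circle, square, triangle, hexagon, diamond, cross} and plot 6 has {square, triangle, diamond}, leaving only star.
So block 4 reads: diamond cross triangle square circle star hexagon.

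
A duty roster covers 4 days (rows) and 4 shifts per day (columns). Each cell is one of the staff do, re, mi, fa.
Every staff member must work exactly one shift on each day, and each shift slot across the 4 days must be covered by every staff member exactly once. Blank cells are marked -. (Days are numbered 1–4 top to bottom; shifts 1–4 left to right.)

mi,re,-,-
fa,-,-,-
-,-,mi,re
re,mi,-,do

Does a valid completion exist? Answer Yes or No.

Yes

No day or shift among the givens repeats a symbol, and propagating forced cells runs into no contradiction.
One valid completion exists (for instance, mi re do fa / fa do re mi / do fa mi re / re mi fa do).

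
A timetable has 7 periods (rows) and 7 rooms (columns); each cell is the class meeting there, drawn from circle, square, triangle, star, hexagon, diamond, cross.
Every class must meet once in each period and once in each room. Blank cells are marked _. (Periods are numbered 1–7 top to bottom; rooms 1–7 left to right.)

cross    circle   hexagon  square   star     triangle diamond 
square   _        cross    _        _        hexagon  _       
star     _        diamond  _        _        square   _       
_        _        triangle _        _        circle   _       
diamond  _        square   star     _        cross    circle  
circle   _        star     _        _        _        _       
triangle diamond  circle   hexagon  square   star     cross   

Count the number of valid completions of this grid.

7

Period 2, room 2: eliminating its period and room leaves {triangle, star}.
Period 2, room 4: eliminating its period and room leaves {circle, triangle, diamond}.
Period 2, room 5: eliminating its period and room leaves {circle, triangle, diamond}.
Period 2, room 7: eliminating its period and room leaves {triangle, star}.
Period 3, room 2: eliminating its period and room leaves {triangle, hexagon, cross}.
Period 3, room 4: eliminating its period and room leaves {circle, triangle, cross}.
Period 3, room 5: eliminating its period and room leaves {circle, triangle, hexagon, cross}.
Period 3, room 7: eliminating its period and room leaves {triangle, hexagon}.
Period 4, room 1: eliminating its period and room leaves {hexagon}.
Period 4, room 2: eliminating its period and room leaves {square, star, hexagon, cross}.
Period 4, room 4: eliminating its period and room leaves {diamond, cross}.
Period 4, room 5: eliminating its period and room leaves {hexagon, diamond, cross}.
Period 4, room 7: eliminating its period and room leaves {square, star, hexagon}.
Period 5, room 2: eliminating its period and room leaves {triangle, hexagon}.
Period 5, room 5: eliminating its period and room leaves {triangle, hexagon}.
Period 6, room 2: eliminating its period and room leaves {square, triangle, hexagon, cross}.
Period 6, room 4: eliminating its period and room leaves {triangle, diamond, cross}.
Period 6, room 5: eliminating its period and room leaves {triangle, hexagon, diamond, cross}.
Period 6, room 6: eliminating its period and room leaves {diamond}.
Period 6, room 7: eliminating its period and room leaves {square, triangle, hexagon}.
Enumerating the assignments across these blanks that avoid any period or room repeat gives 7 completions.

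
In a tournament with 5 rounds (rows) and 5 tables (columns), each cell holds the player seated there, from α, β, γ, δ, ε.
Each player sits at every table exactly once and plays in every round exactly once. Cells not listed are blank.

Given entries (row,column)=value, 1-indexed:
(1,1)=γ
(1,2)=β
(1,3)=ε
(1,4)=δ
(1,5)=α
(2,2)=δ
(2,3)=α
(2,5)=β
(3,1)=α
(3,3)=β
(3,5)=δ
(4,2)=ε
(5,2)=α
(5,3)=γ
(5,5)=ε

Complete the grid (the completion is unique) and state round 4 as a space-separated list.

Round 4, table 3: round 4 has {ε} and table 3 has {α, β, γ, ε}, leaving only δ.
Round 4, table 1: round 4 has {δ, ε} and table 1 has {α, γ}, leaving only β.
Round 4, table 5: round 4 has {β, δ, ε} and table 5 has {α, β, δ, ε}, leaving only γ.
Round 4, table 4: round 4 has {β, γ, δ, ε} and table 4 has {δ}, leaving only α.
So round 4 reads: β ε δ α γ.

β ε δ α γ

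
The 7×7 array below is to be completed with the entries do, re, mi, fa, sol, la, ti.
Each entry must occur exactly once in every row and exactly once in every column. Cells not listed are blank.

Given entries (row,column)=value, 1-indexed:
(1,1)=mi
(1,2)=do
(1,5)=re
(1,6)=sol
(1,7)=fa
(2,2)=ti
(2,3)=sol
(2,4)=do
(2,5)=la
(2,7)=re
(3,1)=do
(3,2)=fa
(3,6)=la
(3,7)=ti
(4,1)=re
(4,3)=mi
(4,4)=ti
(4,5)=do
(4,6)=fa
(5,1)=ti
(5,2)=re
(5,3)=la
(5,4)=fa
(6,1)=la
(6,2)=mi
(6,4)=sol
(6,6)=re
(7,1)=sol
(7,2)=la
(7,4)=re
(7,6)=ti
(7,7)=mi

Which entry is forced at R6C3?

fa

Row 1, column 3: row 1 has {do, re, mi, fa, sol} and column 3 has {mi, sol, la}, leaving only ti.
Row 1, column 4: row 1 has {do, re, mi, fa, sol, ti} and column 4 has {do, re, fa, sol, ti}, leaving only la.
Row 2, column 1: row 2 has {do, re, sol, la, ti} and column 1 has {do, re, mi, sol, la, ti}, leaving only fa.
Row 2, column 6: row 2 has {do, re, fa, sol, la, ti} and column 6 has {re, fa, sol, la, ti}, leaving only mi.
Row 3, column 3: row 3 has {do, fa, la, ti} and column 3 has {mi, sol, la, ti}, leaving only re.
Row 3, column 4: row 3 has {do, re, fa, la, ti} and column 4 has {do, re, fa, sol, la, ti}, leaving only mi.
Row 3, column 5: row 3 has {do, re, mi, fa, la, ti} and column 5 has {do, re, la}, leaving only sol.
Row 4, column 2: row 4 has {do, re, mi, fa, ti} and column 2 has {do, re, mi, fa, la, ti}, leaving only sol.
Row 4, column 7: row 4 has {do, re, mi, fa, sol, ti} and column 7 has {re, mi, fa, ti}, leaving only la.
Row 5, column 5: row 5 has {re, fa, la, ti} and column 5 has {do, re, sol, la}, leaving only mi.
Row 5, column 6: row 5 has {re, mi, fa, la, ti} and column 6 has {re, mi, fa, sol, la, ti}, leaving only do.
Row 5, column 7: row 5 has {do, re, mi, fa, la, ti} and column 7 has {re, mi, fa, la, ti}, leaving only sol.
Row 6, column 7: row 6 has {re, mi, sol, la} and column 7 has {re, mi, fa, sol, la, ti}, leaving only do.
Row 6 already has {do, re, mi, sol, la} and column 3 already has {re, mi, sol, la, ti}, so row 6, column 3 must be fa.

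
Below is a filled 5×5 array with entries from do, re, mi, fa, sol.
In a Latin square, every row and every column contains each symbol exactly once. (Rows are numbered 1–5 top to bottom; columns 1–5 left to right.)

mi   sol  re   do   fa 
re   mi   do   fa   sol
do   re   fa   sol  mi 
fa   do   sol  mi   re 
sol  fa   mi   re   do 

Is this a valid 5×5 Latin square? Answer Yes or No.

Yes

Each row is a permutation of the 5 symbols, and so is each column.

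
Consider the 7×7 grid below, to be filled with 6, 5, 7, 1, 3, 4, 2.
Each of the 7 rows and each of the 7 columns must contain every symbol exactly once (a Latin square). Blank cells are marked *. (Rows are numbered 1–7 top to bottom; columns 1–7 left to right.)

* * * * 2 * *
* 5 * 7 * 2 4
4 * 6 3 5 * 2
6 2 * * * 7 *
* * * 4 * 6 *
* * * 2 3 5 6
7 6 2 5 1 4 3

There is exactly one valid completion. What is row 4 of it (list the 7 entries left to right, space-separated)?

6 2 3 1 4 7 5

Row 4, column 4: row 4 has {6, 7, 2} and column 4 has {5, 7, 3, 4, 2}, leaving only 1.
Row 4, column 5: row 4 has {6, 7, 1, 2} and column 5 has {5, 1, 3, 2}, leaving only 4.
Row 4, column 7: row 4 has {6, 7, 1, 4, 2} and column 7 has {6, 3, 4, 2}, leaving only 5.
Row 4, column 3: row 4 has {6, 5, 7, 1, 4, 2} and column 3 has {6, 2}, leaving only 3.
So row 4 reads: 6 2 3 1 4 7 5.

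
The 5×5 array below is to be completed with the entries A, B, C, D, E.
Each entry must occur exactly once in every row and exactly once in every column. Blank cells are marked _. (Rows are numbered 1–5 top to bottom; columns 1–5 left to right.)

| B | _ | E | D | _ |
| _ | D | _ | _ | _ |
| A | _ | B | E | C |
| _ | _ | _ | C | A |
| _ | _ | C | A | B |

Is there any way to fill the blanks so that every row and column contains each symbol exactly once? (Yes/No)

Row 1, column 5: row 1 together with column 5 already contain {A, B, C, D, E} — every symbol — so nothing can go there. The grid has no valid completion.

No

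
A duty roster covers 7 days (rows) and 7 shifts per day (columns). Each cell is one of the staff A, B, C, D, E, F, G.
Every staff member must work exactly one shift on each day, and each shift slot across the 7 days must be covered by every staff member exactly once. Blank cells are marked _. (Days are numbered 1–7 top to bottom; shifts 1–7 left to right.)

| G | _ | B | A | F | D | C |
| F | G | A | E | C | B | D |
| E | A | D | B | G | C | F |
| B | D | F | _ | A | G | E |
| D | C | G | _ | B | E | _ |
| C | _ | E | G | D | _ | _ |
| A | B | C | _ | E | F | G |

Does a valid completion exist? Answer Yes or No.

No day or shift among the givens repeats a symbol, and propagating forced cells runs into no contradiction.
One valid completion exists (for instance, G E B A F D C / F G A E C B D / E A D B G C F / B D F C A G E / D C G F B E A / C F E G D A B / A B C D E F G).

Yes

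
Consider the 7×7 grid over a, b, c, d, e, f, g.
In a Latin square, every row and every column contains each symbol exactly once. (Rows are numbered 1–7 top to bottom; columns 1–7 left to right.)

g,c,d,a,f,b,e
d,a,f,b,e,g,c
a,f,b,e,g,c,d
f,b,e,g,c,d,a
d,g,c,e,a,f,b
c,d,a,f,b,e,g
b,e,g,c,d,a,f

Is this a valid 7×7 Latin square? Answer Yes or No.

Every row is a permutation, but column 4 contains e twice (at rows 3 and 5).

No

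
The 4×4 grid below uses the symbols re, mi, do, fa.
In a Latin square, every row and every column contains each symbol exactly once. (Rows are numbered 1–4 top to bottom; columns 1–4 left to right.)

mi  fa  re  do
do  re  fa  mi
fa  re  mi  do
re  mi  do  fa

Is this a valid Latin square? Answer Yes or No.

Every row is a permutation, but column 2 contains re twice (at rows 2 and 3).

No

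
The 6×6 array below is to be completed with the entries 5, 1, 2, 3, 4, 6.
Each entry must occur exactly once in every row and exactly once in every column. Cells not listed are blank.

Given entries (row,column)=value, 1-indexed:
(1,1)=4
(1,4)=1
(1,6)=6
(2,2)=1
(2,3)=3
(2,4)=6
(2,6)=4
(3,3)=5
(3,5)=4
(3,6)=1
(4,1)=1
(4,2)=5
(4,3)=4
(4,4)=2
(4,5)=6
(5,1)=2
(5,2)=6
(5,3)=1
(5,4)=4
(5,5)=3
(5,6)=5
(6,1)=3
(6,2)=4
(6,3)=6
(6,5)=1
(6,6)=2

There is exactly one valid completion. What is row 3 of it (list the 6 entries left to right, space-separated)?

6 2 5 3 4 1

Row 3, column 1: row 3 has {5, 1, 4} and column 1 has {1, 2, 3, 4}, leaving only 6.
Row 3, column 4: row 3 has {5, 1, 4, 6} and column 4 has {1, 2, 4, 6}, leaving only 3.
Row 3, column 2: row 3 has {5, 1, 3, 4, 6} and column 2 has {5, 1, 4, 6}, leaving only 2.
So row 3 reads: 6 2 5 3 4 1.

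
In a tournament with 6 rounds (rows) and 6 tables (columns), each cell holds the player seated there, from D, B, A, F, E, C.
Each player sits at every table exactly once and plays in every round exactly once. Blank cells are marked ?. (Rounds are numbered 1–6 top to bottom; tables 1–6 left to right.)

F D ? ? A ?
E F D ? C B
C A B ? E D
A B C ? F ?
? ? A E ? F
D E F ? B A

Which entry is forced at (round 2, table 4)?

A

Round 2 already has {D, B, F, E, C} and table 4 already has {E}, so round 2, table 4 must be A.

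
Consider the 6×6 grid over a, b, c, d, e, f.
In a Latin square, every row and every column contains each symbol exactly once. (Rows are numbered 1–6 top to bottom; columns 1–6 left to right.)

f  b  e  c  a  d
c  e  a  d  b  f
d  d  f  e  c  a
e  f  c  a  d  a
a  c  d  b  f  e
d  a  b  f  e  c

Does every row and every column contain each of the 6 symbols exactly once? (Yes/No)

Row 4 contains a twice (at columns 4 and 6); row 3 is also not a permutation.

No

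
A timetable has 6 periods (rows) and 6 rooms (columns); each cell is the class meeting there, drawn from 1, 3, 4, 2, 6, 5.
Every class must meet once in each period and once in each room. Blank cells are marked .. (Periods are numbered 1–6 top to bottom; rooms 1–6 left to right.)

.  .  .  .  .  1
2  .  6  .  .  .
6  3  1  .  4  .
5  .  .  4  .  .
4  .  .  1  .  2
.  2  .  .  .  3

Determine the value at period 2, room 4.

Period 1, room 1: period 1 has {1} and room 1 has {4, 2, 6, 5}, leaving only 3.
Period 3, room 6: period 3 has {1, 3, 4, 6} and room 6 has {1, 3, 2}, leaving only 5.
Period 2, room 6: period 2 has {2, 6} and room 6 has {1, 3, 2, 5}, leaving only 4.
Period 3, room 4: period 3 has {1, 3, 4, 6, 5} and room 4 has {1, 4}, leaving only 2.
Period 4, room 6: period 4 has {4, 5} and room 6 has {1, 3, 4, 2, 5}, leaving only 6.
Period 4, room 2: period 4 has {4, 6, 5} and room 2 has {3, 2}, leaving only 1.
Period 2, room 2: period 2 has {4, 2, 6} and room 2 has {1, 3, 2}, leaving only 5.
Period 2 already has {4, 2, 6, 5} and room 4 already has {1, 4, 2}, so period 2, room 4 must be 3.

3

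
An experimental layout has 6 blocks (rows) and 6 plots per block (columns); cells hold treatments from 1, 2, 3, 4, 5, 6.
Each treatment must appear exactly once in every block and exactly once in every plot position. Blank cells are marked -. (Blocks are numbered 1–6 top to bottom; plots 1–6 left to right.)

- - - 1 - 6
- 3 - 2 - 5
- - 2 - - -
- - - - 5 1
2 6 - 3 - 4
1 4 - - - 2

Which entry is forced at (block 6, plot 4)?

5

Block 3, plot 6: block 3 has {2} and plot 6 has {1, 2, 4, 5, 6}, leaving only 3.
Block 4, plot 2: block 4 has {1, 5} and plot 2 has {3, 4, 6}, leaving only 2.
Block 1, plot 2: block 1 has {1, 6} and plot 2 has {2, 3, 4, 6}, leaving only 5.
Block 3, plot 2: block 3 has {2, 3} and plot 2 has {2, 3, 4, 5, 6}, leaving only 1.
Block 5, plot 5: block 5 has {2, 3, 4, 6} and plot 5 has {5}, leaving only 1.
Block 5, plot 3: block 5 has {1, 2, 3, 4, 6} and plot 3 has {2}, leaving only 5.
Block 6, plot 4 is narrowed to {5, 6}.
If it were 6, then block 6, plot 5 would be left with no valid symbol.
So block 6, plot 4 must be 5.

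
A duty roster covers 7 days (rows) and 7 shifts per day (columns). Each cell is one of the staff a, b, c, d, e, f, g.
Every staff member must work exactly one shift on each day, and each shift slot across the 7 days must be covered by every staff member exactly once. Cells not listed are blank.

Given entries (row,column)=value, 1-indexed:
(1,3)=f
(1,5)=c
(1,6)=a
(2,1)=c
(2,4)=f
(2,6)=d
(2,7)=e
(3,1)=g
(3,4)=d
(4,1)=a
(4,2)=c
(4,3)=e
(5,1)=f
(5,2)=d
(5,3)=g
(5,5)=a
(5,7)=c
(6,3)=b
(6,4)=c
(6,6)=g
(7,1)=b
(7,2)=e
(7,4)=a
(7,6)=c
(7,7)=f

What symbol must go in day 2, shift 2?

g

Day 2, shift 3: day 2 has {c, d, e, f} and shift 3 has {b, e, f, g}, leaving only a.
Day 3, shift 3: day 3 has {d, g} and shift 3 has {a, b, e, f, g}, leaving only c.
Day 7, shift 3: day 7 has {a, b, c, e, f} and shift 3 has {a, b, c, e, f, g}, leaving only d.
Day 7, shift 5: day 7 has {a, b, c, d, e, f} and shift 5 has {a, c}, leaving only g.
Day 2, shift 5: day 2 has {a, c, d, e, f} and shift 5 has {a, c, g}, leaving only b.
Day 2 already has {a, b, c, d, e, f} and shift 2 already has {c, d, e}, so day 2, shift 2 must be g.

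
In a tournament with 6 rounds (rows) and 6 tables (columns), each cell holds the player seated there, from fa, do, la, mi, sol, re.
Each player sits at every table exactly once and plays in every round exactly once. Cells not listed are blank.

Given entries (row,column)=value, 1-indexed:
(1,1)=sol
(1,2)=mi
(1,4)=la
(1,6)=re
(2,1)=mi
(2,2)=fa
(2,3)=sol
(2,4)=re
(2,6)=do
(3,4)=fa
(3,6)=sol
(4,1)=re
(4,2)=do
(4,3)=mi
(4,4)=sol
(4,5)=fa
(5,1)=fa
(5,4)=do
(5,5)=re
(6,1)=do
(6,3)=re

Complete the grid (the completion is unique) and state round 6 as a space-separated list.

do la re mi sol fa

Round 6, table 4: round 6 has {do, re} and table 4 has {fa, do, la, sol, re}, leaving only mi.
Round 1, table 5: round 1 has {la, mi, sol, re} and table 5 has {fa, re}, leaving only do.
Round 1, table 3: round 1 has {do, la, mi, sol, re} and table 3 has {mi, sol, re}, leaving only fa.
Round 2, table 5: round 2 has {fa, do, mi, sol, re} and table 5 has {fa, do, re}, leaving only la.
Round 6, table 5: round 6 has {do, mi, re} and table 5 has {fa, do, la, re}, leaving only sol.
Round 6, table 2: round 6 has {do, mi, sol, re} and table 2 has {fa, do, mi}, leaving only la.
Round 6, table 6: round 6 has {do, la, mi, sol, re} and table 6 has {do, sol, re}, leaving only fa.
So round 6 reads: do la re mi sol fa.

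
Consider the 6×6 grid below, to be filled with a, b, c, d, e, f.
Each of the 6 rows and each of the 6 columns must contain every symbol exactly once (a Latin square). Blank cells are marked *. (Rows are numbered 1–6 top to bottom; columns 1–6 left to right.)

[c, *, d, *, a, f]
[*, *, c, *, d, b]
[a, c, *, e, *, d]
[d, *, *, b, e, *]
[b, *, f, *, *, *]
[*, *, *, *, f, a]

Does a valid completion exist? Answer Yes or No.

Row 1, column 4: row 1 together with column 4 already contain {a, b, c, d, e, f} — every symbol — so nothing can go there. The grid has no valid completion.

No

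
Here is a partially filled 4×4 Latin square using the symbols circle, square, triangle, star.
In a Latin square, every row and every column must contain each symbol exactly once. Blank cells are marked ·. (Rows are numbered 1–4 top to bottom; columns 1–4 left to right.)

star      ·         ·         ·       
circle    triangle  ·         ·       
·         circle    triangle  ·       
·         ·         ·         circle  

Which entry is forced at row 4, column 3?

square

Row 1, column 2: row 1 has {star} and column 2 has {circle, triangle}, leaving only square.
Row 1, column 3: row 1 has {square, star} and column 3 has {triangle}, leaving only circle.
Row 1, column 4: row 1 has {circle, square, star} and column 4 has {circle}, leaving only triangle.
Row 3, column 1: row 3 has {circle, triangle} and column 1 has {circle, star}, leaving only square.
Row 3, column 4: row 3 has {circle, square, triangle} and column 4 has {circle, triangle}, leaving only star.
Row 2, column 4: row 2 has {circle, triangle} and column 4 has {circle, triangle, star}, leaving only square.
Row 2, column 3: row 2 has {circle, square, triangle} and column 3 has {circle, triangle}, leaving only star.
Row 4 already has {circle} and column 3 already has {circle, triangle, star}, so row 4, column 3 must be square.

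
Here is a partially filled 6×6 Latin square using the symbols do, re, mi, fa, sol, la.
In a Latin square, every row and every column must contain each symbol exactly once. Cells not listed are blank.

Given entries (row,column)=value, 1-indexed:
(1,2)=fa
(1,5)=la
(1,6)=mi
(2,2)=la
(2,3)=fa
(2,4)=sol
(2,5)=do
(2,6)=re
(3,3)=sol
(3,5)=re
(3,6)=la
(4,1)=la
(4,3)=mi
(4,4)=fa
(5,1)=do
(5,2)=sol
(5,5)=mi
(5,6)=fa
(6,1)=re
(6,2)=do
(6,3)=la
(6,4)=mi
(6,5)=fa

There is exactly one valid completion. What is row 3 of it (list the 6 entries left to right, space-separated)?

fa mi sol do re la

Row 3, column 2: row 3 has {re, sol, la} and column 2 has {do, fa, sol, la}, leaving only mi.
Row 3, column 1: row 3 has {re, mi, sol, la} and column 1 has {do, re, la}, leaving only fa.
Row 3, column 4: row 3 has {re, mi, fa, sol, la} and column 4 has {mi, fa, sol}, leaving only do.
So row 3 reads: fa mi sol do re la.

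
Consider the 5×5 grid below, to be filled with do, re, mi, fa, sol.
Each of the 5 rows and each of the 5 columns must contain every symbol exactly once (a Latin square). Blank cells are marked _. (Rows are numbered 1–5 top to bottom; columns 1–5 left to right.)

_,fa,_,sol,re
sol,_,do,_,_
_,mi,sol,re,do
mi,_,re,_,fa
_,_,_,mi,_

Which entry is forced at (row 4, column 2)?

sol

Row 1, column 1: row 1 has {re, fa, sol} and column 1 has {mi, sol}, leaving only do.
Row 1, column 3: row 1 has {do, re, fa, sol} and column 3 has {do, re, sol}, leaving only mi.
Row 2, column 2: row 2 has {do, sol} and column 2 has {mi, fa}, leaving only re.
Row 2, column 4: row 2 has {do, re, sol} and column 4 has {re, mi, sol}, leaving only fa.
Row 2, column 5: row 2 has {do, re, fa, sol} and column 5 has {do, re, fa}, leaving only mi.
Row 3, column 1: row 3 has {do, re, mi, sol} and column 1 has {do, mi, sol}, leaving only fa.
Row 4, column 4: row 4 has {re, mi, fa} and column 4 has {re, mi, fa, sol}, leaving only do.
Row 4 already has {do, re, mi, fa} and column 2 already has {re, mi, fa}, so row 4, column 2 must be sol.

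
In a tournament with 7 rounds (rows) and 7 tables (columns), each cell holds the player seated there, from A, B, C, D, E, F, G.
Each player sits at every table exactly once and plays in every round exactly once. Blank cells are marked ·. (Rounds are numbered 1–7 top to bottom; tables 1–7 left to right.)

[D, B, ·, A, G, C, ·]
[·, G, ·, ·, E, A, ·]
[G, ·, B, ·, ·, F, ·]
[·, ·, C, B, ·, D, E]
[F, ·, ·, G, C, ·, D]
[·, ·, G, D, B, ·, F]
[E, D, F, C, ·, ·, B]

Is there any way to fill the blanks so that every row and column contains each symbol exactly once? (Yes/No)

Round 1, table 7: round 1 together with table 7 already contain {A, B, C, D, E, F, G} — every symbol — so nothing can go there. The grid has no valid completion.

No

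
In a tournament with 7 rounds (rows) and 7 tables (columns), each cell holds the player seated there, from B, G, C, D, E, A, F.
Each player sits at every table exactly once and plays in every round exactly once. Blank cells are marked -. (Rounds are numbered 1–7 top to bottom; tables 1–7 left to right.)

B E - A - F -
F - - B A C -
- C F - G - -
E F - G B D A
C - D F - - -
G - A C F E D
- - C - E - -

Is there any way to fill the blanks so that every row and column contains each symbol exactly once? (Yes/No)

Round 4, table 3: round 4 together with table 3 already contain {B, G, C, D, E, A, F} — every symbol — so nothing can go there. The grid has no valid completion.

No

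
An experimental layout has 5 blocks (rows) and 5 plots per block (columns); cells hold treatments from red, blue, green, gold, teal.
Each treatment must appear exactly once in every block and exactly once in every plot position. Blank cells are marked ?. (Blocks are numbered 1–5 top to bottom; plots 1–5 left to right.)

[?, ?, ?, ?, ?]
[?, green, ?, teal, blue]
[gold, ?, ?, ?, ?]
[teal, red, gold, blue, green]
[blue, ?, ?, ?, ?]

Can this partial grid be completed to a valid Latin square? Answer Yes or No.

No

Block 2, plot 1: block 2 has {blue, green, teal} and plot 1 has {blue, gold, teal}, so it must be red.
Now block 2, plot 3: block 2 together with plot 3 already contain {red, blue, green, gold, teal} — every symbol — so nothing can go there. The grid has no valid completion.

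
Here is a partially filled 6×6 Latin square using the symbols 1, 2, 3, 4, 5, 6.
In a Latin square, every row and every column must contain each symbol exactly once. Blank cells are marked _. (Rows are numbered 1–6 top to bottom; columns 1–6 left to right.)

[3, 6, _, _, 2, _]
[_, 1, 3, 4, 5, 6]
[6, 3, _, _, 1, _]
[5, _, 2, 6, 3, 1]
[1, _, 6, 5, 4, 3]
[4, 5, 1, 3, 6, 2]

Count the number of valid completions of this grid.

2

Row 1, column 3: eliminating its row and column leaves {4, 5}.
Row 1, column 4: eliminating its row and column leaves {1}.
Row 1, column 6: eliminating its row and column leaves {4, 5}.
Row 2, column 1: eliminating its row and column leaves {2}.
Row 3, column 3: eliminating its row and column leaves {4, 5}.
Row 3, column 4: eliminating its row and column leaves {2}.
Row 3, column 6: eliminating its row and column leaves {4, 5}.
Row 4, column 2: eliminating its row and column leaves {4}.
Row 5, column 2: eliminating its row and column leaves {2}.
Enumerating the assignments across these blanks that avoid any row or column repeat gives 2 completions.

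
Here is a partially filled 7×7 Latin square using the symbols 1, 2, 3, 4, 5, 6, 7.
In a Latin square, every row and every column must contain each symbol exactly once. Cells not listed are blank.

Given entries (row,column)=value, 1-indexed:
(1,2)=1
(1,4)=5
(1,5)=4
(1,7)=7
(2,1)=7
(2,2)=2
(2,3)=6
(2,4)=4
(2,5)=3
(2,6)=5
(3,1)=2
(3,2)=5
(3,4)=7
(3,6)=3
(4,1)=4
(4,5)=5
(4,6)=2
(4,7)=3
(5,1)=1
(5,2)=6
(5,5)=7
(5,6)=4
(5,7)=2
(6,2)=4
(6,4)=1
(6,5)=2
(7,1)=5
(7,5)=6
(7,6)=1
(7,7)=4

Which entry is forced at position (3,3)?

Row 1, column 6: row 1 has {1, 4, 5, 7} and column 6 has {1, 2, 3, 4, 5}, leaving only 6.
Row 1, column 1: row 1 has {1, 4, 5, 6, 7} and column 1 has {1, 2, 4, 5, 7}, leaving only 3.
Row 1, column 3: row 1 has {1, 3, 4, 5, 6, 7} and column 3 has {6}, leaving only 2.
Row 2, column 7: row 2 has {2, 3, 4, 5, 6, 7} and column 7 has {2, 3, 4, 7}, leaving only 1.
Row 3, column 5: row 3 has {2, 3, 5, 7} and column 5 has {2, 3, 4, 5, 6, 7}, leaving only 1.
Row 3 already has {1, 2, 3, 5, 7} and column 3 already has {2, 6}, so row 3, column 3 must be 4.

4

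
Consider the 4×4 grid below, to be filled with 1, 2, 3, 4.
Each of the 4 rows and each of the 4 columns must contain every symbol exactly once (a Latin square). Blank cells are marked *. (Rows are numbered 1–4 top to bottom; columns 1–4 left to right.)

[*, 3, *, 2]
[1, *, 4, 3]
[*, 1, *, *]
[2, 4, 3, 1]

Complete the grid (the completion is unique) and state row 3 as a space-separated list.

Row 3, column 3: row 3 has {1} and column 3 has {3, 4}, leaving only 2.
Row 3, column 4: row 3 has {1, 2} and column 4 has {1, 2, 3}, leaving only 4.
Row 3, column 1: row 3 has {1, 2, 4} and column 1 has {1, 2}, leaving only 3.
So row 3 reads: 3 1 2 4.

3 1 2 4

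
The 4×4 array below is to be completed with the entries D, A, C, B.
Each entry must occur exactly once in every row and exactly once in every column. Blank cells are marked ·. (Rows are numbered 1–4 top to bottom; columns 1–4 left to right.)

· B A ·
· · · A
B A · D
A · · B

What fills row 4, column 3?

D

Row 1, column 4: row 1 has {A, B} and column 4 has {D, A, B}, leaving only C.
Row 1, column 1: row 1 has {A, C, B} and column 1 has {A, B}, leaving only D.
Row 2, column 1: row 2 has {A} and column 1 has {D, A, B}, leaving only C.
Row 2, column 2: row 2 has {A, C} and column 2 has {A, B}, leaving only D.
Row 2, column 3: row 2 has {D, A, C} and column 3 has {A}, leaving only B.
Row 3, column 3: row 3 has {D, A, B} and column 3 has {A, B}, leaving only C.
Row 4 already has {A, B} and column 3 already has {A, C, B}, so row 4, column 3 must be D.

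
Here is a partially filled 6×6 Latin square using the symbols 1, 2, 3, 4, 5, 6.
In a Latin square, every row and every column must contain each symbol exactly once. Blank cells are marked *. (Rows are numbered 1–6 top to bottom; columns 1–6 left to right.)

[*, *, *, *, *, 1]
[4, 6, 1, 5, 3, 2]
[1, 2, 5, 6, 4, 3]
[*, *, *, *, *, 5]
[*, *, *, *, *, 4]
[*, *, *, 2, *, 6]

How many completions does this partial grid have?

32

Row 1, column 1: eliminating its row and column leaves {2, 3, 5, 6}.
Row 1, column 2: eliminating its row and column leaves {3, 4, 5}.
Row 1, column 3: eliminating its row and column leaves {2, 3, 4, 6}.
Row 1, column 4: eliminating its row and column leaves {3, 4}.
Row 1, column 5: eliminating its row and column leaves {2, 5, 6}.
Row 4, column 1: eliminating its row and column leaves {2, 3, 6}.
Row 4, column 2: eliminating its row and column leaves {1, 3, 4}.
Row 4, column 3: eliminating its row and column leaves {2, 3, 4, 6}.
Row 4, column 4: eliminating its row and column leaves {1, 3, 4}.
Row 4, column 5: eliminating its row and column leaves {1, 2, 6}.
Row 5, column 1: eliminating its row and column leaves {2, 3, 5, 6}.
Row 5, column 2: eliminating its row and column leaves {1, 3, 5}.
Row 5, column 3: eliminating its row and column leaves {2, 3, 6}.
Row 5, column 4: eliminating its row and column leaves {1, 3}.
Row 5, column 5: eliminating its row and column leaves {1, 2, 5, 6}.
Row 6, column 1: eliminating its row and column leaves {3, 5}.
Row 6, column 2: eliminating its row and column leaves {1, 3, 4, 5}.
Row 6, column 3: eliminating its row and column leaves {3, 4}.
Row 6, column 5: eliminating its row and column leaves {1, 5}.
Enumerating the assignments across these blanks that avoid any row or column repeat gives 32 completions.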